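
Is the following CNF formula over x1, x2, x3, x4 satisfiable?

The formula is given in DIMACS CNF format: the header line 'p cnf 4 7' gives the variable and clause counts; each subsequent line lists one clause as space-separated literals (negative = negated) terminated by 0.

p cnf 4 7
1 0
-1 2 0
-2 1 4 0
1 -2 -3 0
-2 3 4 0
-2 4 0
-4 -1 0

No, unsatisfiable

The clause (x1) is unit, so x1 = True.
The clause (x2) is unit, so x2 = True.
The clause (x4) is unit, so x4 = True.
That conflicts with the unit clause (¬x4).
No assignment satisfies every clause.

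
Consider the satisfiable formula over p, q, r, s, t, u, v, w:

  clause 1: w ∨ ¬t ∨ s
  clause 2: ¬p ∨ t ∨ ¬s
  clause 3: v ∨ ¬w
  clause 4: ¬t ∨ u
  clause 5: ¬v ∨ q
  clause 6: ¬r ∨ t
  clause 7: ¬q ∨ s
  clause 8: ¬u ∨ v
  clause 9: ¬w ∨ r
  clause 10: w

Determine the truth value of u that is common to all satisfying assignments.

Suppose u = False.
From the singleton clause (¬t), t = False.
From the singleton clause (¬r), r = False.
From the singleton clause (¬w), w = False.
Now (w) is unsatisfied and unit — conflict.
So every satisfying assignment has u = True.

True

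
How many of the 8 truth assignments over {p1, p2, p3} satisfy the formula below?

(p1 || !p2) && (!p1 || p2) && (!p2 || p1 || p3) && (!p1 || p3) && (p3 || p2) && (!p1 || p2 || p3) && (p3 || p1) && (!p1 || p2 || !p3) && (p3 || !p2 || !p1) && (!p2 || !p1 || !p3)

1

There are 2^3 = 8 truth assignments over (p1, p2, p3).
Split on p2. With p2 = true, the clauses containing p2 are satisfied and !p2 drops from the rest; 0 of the 2^2 = 4 assignments to the other variables satisfy what remains.
With p2 = false, by the same count on the reduced clause set, 1 assignment works.
(One model: p1=F, p2=F, p3=T.)
Total: 0 + 1 = 1.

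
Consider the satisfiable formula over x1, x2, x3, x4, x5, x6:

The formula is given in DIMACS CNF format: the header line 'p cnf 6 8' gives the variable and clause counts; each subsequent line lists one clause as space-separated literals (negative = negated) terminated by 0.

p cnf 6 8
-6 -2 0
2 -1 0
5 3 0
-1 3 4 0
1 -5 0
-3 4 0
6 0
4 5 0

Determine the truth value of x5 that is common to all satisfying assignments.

False

Suppose x5 = True.
The clause (x1) is unit, so x1 = True.
The clause (x2) is unit, so x2 = True.
The clause (¬x6) is unit, so x6 = False.
Now (x6) is unsatisfied and unit — conflict.
So every satisfying assignment has x5 = False.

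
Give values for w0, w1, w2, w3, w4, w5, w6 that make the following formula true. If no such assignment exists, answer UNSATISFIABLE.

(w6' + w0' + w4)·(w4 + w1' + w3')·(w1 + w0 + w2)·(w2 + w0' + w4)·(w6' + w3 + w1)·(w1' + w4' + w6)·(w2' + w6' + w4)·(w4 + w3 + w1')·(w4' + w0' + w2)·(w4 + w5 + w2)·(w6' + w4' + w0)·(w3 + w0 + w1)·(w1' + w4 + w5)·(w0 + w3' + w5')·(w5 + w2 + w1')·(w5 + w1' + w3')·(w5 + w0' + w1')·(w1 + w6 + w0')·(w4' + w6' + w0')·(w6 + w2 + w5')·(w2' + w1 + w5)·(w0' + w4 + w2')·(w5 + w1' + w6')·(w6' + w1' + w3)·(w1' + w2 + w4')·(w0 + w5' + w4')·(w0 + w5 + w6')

Suppose w6 = 0.
Suppose w1 = 0.
Unit clause (w0') forces w0 = 0.
Unit clause (w2) forces w2 = 1.
Unit clause (w3) forces w3 = 1.
Unit clause (w5') forces w5 = 0.
That conflicts with the unit clause (w5).
Backtrack on w1: now try w1 = 1.
Unit clause (w4') forces w4 = 0.
Unit clause (w3') forces w3 = 0.
That conflicts with the unit clause (w3).
Both values of w1 lead to a conflict.
Backtrack on w6: now try w6 = 1.
Suppose w0 = 0.
Unit clause (w4') forces w4 = 0.
Unit clause (w2') forces w2 = 0.
Unit clause (w1) forces w1 = 1.
Unit clause (w3') forces w3 = 0.
That conflicts with the unit clause (w3).
Backtrack on w0: now try w0 = 1.
Unit clause (w4) forces w4 = 1.
That conflicts with the unit clause (w4').
Both values of w0 lead to a conflict.
Both values of w6 lead to a conflict.

UNSATISFIABLE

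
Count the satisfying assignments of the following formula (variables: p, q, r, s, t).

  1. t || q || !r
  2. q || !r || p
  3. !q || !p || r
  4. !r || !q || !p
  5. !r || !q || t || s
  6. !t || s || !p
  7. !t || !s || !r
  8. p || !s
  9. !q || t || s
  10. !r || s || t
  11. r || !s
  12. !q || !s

There are 2^5 = 32 truth assignments over (p, q, r, s, t).
Split on q. With q = true, the clauses containing q are satisfied and !q drops from the rest; 2 of the 2^4 = 16 assignments to the other variables satisfy what remains.
With q = false, by the same count on the reduced clause set, 3 assignments work.
Total: 2 + 3 = 5.

5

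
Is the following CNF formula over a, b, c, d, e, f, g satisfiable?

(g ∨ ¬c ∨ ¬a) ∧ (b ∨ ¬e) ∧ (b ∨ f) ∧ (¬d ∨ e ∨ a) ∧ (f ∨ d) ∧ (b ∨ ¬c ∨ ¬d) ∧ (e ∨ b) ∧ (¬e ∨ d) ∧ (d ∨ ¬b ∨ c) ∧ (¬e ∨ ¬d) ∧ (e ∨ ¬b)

Branch on b: set b = True.
The clause (e) is unit, so e = True.
The clause (d) is unit, so d = True.
But (¬d) is also a unit clause — contradiction.
Undo b and try b = False.
The clause (¬e) is unit, so e = False.
But (e) is also a unit clause — contradiction.
Both values of b lead to a conflict.
No assignment satisfies every clause.

Unsatisfiable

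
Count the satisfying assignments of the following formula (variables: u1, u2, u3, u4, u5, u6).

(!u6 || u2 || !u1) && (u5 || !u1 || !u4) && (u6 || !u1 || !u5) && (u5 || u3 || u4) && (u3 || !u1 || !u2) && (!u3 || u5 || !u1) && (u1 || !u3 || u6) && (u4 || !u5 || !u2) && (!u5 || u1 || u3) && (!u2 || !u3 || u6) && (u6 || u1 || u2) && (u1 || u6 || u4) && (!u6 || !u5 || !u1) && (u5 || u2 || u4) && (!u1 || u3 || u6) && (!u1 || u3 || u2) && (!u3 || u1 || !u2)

There are 2^6 = 64 truth assignments over (u1, u2, u3, u4, u5, u6).
Split on u6. With u6 = true, the clauses containing u6 are satisfied and !u6 drops from the rest; 5 of the 2^5 = 32 assignments to the other variables satisfy what remains.
With u6 = false, by the same count on the reduced clause set, 1 assignment works.
(One model: u1=F, u2=F, u3=F, u4=T, u5=F, u6=T.)
Total: 5 + 1 = 6.

6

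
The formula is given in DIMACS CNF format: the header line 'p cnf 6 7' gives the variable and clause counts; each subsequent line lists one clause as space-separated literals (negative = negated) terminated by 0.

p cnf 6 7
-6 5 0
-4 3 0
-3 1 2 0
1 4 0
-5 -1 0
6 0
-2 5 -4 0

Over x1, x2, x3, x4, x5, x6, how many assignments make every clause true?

There are 2^6 = 64 truth assignments over (x1, x2, x3, x4, x5, x6).
Split on x4. With x4 = True, the clauses containing x4 are satisfied and ¬x4 drops from the rest; 1 of the 2^5 = 32 assignments to the other variables satisfy what remains.
With x4 = False, by the same count on the reduced clause set, 0 assignments work.
(One model: x1=F, x2=T, x3=T, x4=T, x5=T, x6=T.)
Total: 1 + 0 = 1.

1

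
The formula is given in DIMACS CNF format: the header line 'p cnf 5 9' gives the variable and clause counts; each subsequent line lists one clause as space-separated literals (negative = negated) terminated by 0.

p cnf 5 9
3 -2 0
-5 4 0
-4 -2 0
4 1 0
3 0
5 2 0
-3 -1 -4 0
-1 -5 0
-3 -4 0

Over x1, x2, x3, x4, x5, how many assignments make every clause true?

1

There are 2^5 = 32 truth assignments over (x1, x2, x3, x4, x5).
Split on x2. With x2 = True, the clauses containing x2 are satisfied and ¬x2 drops from the rest; 1 of the 2^4 = 16 assignments to the other variables satisfy what remains.
With x2 = False, by the same count on the reduced clause set, 0 assignments work.
(One model: x1=T, x2=T, x3=T, x4=F, x5=F.)
Total: 1 + 0 = 1.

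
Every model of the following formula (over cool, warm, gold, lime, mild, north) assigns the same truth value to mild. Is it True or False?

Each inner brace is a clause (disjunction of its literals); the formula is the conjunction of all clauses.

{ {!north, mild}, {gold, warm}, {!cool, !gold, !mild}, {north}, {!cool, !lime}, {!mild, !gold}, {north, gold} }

Suppose mild = false.
Unit clause (!north) forces north = false.
Now (north) is unsatisfied and unit — conflict.
So every satisfying assignment has mild = True.

True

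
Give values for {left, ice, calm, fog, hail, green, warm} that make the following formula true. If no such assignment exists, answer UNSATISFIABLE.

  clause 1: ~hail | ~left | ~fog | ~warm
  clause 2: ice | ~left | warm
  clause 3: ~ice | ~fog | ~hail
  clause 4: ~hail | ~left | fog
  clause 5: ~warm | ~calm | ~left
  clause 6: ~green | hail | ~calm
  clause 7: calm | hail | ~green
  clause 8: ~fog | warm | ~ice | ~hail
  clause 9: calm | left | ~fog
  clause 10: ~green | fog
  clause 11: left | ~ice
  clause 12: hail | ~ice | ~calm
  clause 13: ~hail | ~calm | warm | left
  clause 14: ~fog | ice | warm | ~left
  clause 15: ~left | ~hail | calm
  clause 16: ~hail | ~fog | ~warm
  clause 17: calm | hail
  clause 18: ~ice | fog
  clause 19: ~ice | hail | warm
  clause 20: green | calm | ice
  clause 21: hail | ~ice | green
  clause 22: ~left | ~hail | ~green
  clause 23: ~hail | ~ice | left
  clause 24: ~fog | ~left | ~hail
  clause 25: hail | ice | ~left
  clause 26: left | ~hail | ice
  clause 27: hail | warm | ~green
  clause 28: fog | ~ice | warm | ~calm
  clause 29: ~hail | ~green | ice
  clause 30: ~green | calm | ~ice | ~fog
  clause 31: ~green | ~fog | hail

left ↦ 0,  ice ↦ 0,  calm ↦ 1,  fog ↦ 1,  hail ↦ 0,  green ↦ 0,  warm ↦ 1

Case green = 0:
Case left = 0:
From the singleton clause (~ice), ice = 0.
From the singleton clause (calm), calm = 1.
From the singleton clause (~hail), hail = 0.
Every clause is now satisfied; fog, warm are unconstrained.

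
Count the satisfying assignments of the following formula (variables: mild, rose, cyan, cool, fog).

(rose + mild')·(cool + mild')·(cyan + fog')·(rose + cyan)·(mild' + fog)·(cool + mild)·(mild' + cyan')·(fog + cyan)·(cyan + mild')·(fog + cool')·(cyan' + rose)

There are 2^5 = 32 truth assignments over (mild, rose, cyan, cool, fog).
Split on rose. With rose = 1, the clauses containing rose are satisfied and rose' drops from the rest; 1 of the 2^4 = 16 assignments to the other variables satisfy what remains.
With rose = 0, by the same count on the reduced clause set, 0 assignments work.
Total: 1 + 0 = 1.

1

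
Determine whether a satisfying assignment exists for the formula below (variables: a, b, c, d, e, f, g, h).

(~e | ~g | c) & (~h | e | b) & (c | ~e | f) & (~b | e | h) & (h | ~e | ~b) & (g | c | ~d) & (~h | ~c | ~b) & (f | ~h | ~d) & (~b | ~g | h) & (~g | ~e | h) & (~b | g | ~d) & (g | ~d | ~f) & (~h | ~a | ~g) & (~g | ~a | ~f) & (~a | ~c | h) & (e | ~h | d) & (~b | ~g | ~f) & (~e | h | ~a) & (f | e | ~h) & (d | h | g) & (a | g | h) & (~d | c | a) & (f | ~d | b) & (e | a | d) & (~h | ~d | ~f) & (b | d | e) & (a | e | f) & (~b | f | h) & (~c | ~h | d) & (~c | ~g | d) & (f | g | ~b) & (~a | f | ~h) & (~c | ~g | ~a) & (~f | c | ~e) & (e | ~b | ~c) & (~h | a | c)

Satisfiable

Suppose e = 0.
Suppose h = 0.
Unit clause (~b) forces b = 0.
Unit clause (d) forces d = 1.
Unit clause (f) forces f = 1.
Unit clause (g) forces g = 1.
Unit clause (~a) forces a = 0.
Unit clause (c) forces c = 1.
All clauses are satisfied.
A satisfying assignment: a: 0; b: 0; c: 1; d: 1; e: 0; f: 1; g: 1; h: 0.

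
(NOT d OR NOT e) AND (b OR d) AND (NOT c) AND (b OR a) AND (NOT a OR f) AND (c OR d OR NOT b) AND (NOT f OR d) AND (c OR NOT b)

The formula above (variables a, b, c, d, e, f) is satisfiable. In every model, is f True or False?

True

Suppose f = false.
From the singleton clause (NOT c), c = false.
From the singleton clause (NOT a), a = false.
From the singleton clause (b), b = true.
But (NOT b) is also a unit clause — contradiction.
So every satisfying assignment has f = True.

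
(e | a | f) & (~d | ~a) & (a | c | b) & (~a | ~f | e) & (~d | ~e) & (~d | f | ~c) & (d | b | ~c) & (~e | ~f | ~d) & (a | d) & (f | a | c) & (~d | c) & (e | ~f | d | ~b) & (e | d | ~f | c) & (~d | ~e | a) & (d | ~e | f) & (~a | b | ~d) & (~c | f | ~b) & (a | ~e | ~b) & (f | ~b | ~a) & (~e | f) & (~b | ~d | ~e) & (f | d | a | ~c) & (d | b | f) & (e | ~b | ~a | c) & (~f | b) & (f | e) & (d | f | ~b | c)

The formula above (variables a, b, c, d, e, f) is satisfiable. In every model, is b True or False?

True

Suppose b = 0.
Unit clause (~f) forces f = 0.
Unit clause (~e) forces e = 0.
But (e) is also a unit clause — contradiction.
So every satisfying assignment has b = True.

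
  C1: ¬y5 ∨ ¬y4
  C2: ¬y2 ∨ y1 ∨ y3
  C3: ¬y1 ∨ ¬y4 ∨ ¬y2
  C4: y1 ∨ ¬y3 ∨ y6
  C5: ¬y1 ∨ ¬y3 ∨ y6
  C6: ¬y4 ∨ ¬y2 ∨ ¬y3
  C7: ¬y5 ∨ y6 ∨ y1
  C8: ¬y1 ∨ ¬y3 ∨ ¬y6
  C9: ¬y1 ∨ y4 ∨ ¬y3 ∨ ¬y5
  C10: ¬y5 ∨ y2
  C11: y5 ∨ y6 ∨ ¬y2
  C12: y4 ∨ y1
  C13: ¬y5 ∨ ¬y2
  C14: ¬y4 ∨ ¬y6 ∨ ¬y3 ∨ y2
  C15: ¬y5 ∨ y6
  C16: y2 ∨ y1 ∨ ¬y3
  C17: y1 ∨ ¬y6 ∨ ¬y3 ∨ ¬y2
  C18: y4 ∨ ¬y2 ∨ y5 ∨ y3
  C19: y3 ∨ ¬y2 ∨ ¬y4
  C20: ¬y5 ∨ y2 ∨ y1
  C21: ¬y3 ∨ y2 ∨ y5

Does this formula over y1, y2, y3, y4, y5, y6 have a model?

Yes, satisfiable

Try y5 = False.
Try y6 = False.
From the singleton clause (¬y2), y2 = False.
From the singleton clause (¬y3), y3 = False.
Try y4 = False.
From the singleton clause (y1), y1 = True.
This assignment satisfies each clause.
A satisfying assignment: y1=True,  y2=False,  y3=False,  y4=False,  y5=False,  y6=False.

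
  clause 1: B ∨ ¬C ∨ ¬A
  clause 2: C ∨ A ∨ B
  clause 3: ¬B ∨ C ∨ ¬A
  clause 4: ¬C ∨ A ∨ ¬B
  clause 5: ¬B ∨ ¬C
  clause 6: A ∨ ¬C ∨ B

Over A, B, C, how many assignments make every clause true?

2

There are 2^3 = 8 truth assignments over (A, B, C).
Check each against the 6 clauses (columns in the order A, B, C):
  F F F  ✗ fails (C ∨ A ∨ B)
  F F T  ✗ fails (A ∨ ¬C ∨ B)
  F T F  ✓ satisfies all
  F T T  ✗ fails (¬C ∨ A ∨ ¬B)
  T F F  ✓ satisfies all
  T F T  ✗ fails (B ∨ ¬C ∨ ¬A)
  T T F  ✗ fails (¬B ∨ C ∨ ¬A)
  T T T  ✗ fails (¬B ∨ ¬C)
2 of the 8 rows are models.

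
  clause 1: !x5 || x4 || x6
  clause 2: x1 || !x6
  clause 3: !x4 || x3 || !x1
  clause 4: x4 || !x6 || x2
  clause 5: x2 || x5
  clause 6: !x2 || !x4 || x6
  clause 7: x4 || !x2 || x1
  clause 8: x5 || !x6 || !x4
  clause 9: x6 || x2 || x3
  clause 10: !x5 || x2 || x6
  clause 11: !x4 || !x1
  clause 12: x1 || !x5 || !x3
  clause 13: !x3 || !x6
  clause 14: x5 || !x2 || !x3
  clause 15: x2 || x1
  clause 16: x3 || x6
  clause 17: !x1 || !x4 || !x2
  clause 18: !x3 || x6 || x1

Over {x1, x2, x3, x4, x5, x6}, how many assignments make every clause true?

There are 2^6 = 64 truth assignments over (x1, x2, x3, x4, x5, x6).
Split on x2. With x2 = true, the clauses containing x2 are satisfied and !x2 drops from the rest; 2 of the 2^5 = 32 assignments to the other variables satisfy what remains.
With x2 = false, by the same count on the reduced clause set, 0 assignments work.
(One model: x1=T, x2=T, x3=F, x4=F, x5=F, x6=T.)
Total: 2 + 0 = 2.

2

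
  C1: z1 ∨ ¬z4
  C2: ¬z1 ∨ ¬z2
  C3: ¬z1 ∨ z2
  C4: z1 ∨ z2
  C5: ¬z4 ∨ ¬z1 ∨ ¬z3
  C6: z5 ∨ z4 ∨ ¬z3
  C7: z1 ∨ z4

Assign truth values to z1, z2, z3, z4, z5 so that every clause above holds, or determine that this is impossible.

Suppose z1 = True.
(¬z2) alone gives z2 = False.
Now (z2) is unsatisfied and unit — conflict.
So z1 must be the other value — set z1 = False.
(¬z4) alone gives z4 = False.
Now (z4) is unsatisfied and unit — conflict.
Both values of z1 lead to a conflict.

UNSATISFIABLE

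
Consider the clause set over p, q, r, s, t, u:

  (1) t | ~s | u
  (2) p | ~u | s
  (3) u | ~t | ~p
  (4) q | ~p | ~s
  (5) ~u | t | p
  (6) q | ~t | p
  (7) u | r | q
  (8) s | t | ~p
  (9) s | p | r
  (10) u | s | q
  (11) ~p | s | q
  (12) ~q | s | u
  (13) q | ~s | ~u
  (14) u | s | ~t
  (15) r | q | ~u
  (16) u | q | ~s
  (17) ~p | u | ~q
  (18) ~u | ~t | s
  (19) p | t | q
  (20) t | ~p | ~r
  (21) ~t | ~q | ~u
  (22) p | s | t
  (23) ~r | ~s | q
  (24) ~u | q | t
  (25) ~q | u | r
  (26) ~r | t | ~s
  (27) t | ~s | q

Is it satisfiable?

Case t = 0:
Case s = 1:
(u) alone gives u = 1.
(p) alone gives p = 1.
(q) alone gives q = 1.
(~r) alone gives r = 0.
This assignment satisfies each clause.
A satisfying assignment: p=1, q=1, r=0, s=1, t=0, u=1.

Yes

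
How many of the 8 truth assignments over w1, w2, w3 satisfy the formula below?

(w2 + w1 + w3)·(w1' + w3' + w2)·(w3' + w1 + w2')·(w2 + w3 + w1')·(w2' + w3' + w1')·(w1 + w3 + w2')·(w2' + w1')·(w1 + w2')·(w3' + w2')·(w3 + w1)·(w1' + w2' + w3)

There are 2^3 = 8 truth assignments over (w1, w2, w3).
Check each against the 11 clauses (columns in the order w1, w2, w3):
  F F F  ✗ fails (w2 + w1 + w3)
  F F T  ✓ satisfies all
  F T F  ✗ fails (w1 + w3 + w2')
  F T T  ✗ fails (w3' + w1 + w2')
  T F F  ✗ fails (w2 + w3 + w1')
  T F T  ✗ fails (w1' + w3' + w2)
  T T F  ✗ fails (w2' + w1')
  T T T  ✗ fails (w2' + w3' + w1')
1 of the 8 rows is a model.

1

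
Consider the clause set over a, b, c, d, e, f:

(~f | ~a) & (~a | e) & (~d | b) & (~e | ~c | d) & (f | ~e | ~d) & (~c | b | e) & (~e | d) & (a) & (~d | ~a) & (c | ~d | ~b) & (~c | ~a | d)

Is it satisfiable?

No

(a) alone gives a = 1.
(~f) alone gives f = 0.
(e) alone gives e = 1.
(~d) alone gives d = 0.
Now (d) is unsatisfied and unit — conflict.
No assignment satisfies every clause.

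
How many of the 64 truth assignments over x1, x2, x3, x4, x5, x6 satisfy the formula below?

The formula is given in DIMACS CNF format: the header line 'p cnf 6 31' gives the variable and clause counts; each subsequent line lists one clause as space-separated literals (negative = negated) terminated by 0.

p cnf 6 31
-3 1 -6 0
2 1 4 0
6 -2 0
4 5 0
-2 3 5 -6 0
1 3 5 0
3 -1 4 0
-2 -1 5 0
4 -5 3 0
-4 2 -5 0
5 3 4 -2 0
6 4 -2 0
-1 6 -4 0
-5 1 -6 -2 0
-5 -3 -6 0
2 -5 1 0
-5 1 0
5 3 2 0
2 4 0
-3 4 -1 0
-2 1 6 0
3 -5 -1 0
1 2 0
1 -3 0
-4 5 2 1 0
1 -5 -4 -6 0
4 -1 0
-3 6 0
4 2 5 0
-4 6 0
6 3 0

1

There are 2^6 = 64 truth assignments over (x1, x2, x3, x4, x5, x6).
Split on x6. With x6 = True, the clauses containing x6 are satisfied and ¬x6 drops from the rest; 1 of the 2^5 = 32 assignments to the other variables satisfy what remains.
With x6 = False, by the same count on the reduced clause set, 0 assignments work.
Total: 1 + 0 = 1.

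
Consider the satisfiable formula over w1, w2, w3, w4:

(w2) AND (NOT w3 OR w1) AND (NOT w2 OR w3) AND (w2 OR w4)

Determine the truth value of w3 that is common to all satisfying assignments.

Suppose w3 = false.
(w2) alone gives w2 = true.
But (NOT w2) is also a unit clause — contradiction.
So every satisfying assignment has w3 = True.

True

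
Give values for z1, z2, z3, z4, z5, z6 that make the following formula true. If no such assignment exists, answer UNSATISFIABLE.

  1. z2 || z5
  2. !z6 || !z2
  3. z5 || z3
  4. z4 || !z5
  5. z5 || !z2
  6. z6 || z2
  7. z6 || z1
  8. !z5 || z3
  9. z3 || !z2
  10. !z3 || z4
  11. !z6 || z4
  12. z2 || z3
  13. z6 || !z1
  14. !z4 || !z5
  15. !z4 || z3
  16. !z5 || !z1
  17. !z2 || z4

UNSATISFIABLE

Suppose z2 = true.
(!z6) alone gives z6 = false.
(z5) alone gives z5 = true.
(z4) alone gives z4 = true.
But (!z4) is also a unit clause — contradiction.
That branch fails; take z2 = false instead.
(z5) alone gives z5 = true.
(z4) alone gives z4 = true.
But (!z4) is also a unit clause — contradiction.
Neither z2 = true nor z2 = false works.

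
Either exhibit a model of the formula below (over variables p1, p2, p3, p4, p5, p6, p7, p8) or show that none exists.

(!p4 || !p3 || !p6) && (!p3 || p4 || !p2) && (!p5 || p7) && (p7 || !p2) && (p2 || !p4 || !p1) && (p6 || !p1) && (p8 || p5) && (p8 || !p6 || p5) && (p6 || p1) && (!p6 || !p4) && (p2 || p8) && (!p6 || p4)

UNSATISFIABLE

Try p5 = false.
Unit clause (p8) forces p8 = true.
Try p7 = true.
Try p6 = true.
Unit clause (!p4) forces p4 = false.
But (p4) is also a unit clause — contradiction.
Undo p6 and try p6 = false.
Unit clause (!p1) forces p1 = false.
But (p1) is also a unit clause — contradiction.
Both values of p6 lead to a conflict.
Undo p7 and try p7 = false.
Unit clause (!p2) forces p2 = false.
Try p4 = false.
Unit clause (!p6) forces p6 = false.
Unit clause (!p1) forces p1 = false.
But (p1) is also a unit clause — contradiction.
Undo p4 and try p4 = true.
Unit clause (!p1) forces p1 = false.
Unit clause (p6) forces p6 = true.
But (!p6) is also a unit clause — contradiction.
Both values of p4 lead to a conflict.
Both values of p7 lead to a conflict.
Undo p5 and try p5 = true.
Unit clause (p7) forces p7 = true.
Try p6 = true.
Unit clause (!p4) forces p4 = false.
But (p4) is also a unit clause — contradiction.
Undo p6 and try p6 = false.
Unit clause (!p1) forces p1 = false.
But (p1) is also a unit clause — contradiction.
Both values of p6 lead to a conflict.
Both values of p5 lead to a conflict.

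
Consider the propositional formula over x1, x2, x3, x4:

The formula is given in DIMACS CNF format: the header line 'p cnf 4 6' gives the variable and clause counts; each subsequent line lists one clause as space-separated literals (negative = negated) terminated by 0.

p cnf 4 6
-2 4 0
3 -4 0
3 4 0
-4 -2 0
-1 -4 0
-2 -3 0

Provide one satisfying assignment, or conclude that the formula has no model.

x1=True; x2=False; x3=True; x4=False

Suppose x2 = False.
Suppose x3 = True.
Suppose x1 = True.
The clause (¬x4) is unit, so x4 = False.
All clauses are satisfied.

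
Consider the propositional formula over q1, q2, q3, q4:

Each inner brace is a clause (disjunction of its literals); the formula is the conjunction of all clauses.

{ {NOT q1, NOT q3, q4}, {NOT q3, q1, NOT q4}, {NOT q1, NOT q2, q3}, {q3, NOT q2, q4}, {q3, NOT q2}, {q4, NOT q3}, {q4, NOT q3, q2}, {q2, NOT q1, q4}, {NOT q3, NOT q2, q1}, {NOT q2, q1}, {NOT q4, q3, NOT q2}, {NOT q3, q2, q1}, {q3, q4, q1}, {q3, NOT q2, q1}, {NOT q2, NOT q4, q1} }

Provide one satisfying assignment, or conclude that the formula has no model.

Case q3 = false:
From the singleton clause (NOT q2), q2 = false.
Case q1 = true:
From the singleton clause (q4), q4 = true.
All clauses are satisfied.

q1=true, q2=false, q3=false, q4=true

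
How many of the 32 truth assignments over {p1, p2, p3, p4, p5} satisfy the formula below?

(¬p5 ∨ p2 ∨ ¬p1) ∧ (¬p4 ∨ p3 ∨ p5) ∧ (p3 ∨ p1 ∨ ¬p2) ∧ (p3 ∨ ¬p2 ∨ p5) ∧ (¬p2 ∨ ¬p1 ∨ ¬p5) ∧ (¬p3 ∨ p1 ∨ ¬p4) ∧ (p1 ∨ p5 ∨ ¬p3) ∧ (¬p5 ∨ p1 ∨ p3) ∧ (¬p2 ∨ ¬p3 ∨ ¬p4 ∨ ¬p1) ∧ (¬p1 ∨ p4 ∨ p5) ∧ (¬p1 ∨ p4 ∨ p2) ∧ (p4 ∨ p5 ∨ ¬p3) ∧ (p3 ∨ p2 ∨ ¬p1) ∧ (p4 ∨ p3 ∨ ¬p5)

There are 2^5 = 32 truth assignments over (p1, p2, p3, p4, p5).
Split on p4. With p4 = True, the clauses containing p4 are satisfied and ¬p4 drops from the rest; 1 of the 2^4 = 16 assignments to the other variables satisfy what remains.
With p4 = False, by the same count on the reduced clause set, 3 assignments work.
Total: 1 + 3 = 4.

4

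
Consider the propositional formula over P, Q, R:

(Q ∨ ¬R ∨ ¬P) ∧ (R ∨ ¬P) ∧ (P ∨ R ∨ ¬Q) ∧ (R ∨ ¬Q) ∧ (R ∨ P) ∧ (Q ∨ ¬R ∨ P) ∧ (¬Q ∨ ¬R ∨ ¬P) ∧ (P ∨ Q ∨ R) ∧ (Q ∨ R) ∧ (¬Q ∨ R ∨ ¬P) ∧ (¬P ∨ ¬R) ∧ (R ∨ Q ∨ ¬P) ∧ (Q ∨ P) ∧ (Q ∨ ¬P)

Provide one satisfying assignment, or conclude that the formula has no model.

Branch on R: set R = True.
Unit clause (¬P) forces P = False.
Unit clause (Q) forces Q = True.
This assignment satisfies each clause.

P: False,  Q: True,  R: True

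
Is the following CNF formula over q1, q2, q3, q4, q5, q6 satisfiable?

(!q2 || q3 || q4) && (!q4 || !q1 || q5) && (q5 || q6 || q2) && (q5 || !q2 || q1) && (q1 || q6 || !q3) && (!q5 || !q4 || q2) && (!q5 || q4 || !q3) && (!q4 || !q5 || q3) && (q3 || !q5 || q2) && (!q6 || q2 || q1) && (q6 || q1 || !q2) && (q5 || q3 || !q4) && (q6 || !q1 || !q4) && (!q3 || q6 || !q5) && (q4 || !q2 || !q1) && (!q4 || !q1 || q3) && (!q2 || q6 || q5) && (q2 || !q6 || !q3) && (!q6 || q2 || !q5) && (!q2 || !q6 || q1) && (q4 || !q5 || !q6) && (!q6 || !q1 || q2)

Yes

Try q2 = true.
Try q3 = true.
Try q5 = true.
From the singleton clause (q4), q4 = true.
From the singleton clause (q6), q6 = true.
From the singleton clause (q1), q1 = true.
This assignment satisfies each clause.
A satisfying assignment: q1 ↦ true, q2 ↦ true, q3 ↦ true, q4 ↦ true, q5 ↦ true, q6 ↦ true.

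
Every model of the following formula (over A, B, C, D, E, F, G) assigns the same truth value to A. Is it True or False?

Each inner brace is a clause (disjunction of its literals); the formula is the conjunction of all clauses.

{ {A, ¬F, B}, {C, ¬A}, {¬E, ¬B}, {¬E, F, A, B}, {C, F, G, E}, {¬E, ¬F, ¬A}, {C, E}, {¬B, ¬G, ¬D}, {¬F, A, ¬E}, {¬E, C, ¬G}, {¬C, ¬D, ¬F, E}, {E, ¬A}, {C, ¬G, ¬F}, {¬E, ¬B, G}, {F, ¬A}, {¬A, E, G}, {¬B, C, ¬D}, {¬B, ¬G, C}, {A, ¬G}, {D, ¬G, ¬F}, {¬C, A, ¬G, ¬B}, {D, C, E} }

Suppose A = True.
(C) alone gives C = True.
(E) alone gives E = True.
(¬B) alone gives B = False.
(¬F) alone gives F = False.
That conflicts with the unit clause (F).
So every satisfying assignment has A = False.

False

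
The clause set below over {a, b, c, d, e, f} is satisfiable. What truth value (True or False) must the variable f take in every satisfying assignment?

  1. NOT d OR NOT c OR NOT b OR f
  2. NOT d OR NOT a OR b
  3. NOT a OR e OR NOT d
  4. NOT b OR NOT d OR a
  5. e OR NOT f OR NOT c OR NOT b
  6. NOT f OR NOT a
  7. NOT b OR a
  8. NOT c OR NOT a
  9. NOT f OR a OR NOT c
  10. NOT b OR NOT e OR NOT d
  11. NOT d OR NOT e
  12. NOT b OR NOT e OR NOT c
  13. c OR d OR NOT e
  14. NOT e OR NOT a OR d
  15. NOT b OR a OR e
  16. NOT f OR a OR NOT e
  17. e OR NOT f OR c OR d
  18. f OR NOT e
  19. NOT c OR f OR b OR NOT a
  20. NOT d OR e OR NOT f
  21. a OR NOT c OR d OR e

Suppose f = true.
Unit clause (NOT a) forces a = false.
Unit clause (NOT b) forces b = false.
Unit clause (NOT c) forces c = false.
Unit clause (NOT e) forces e = false.
Unit clause (d) forces d = true.
Now (NOT d) is unsatisfied and unit — conflict.
So every satisfying assignment has f = False.

False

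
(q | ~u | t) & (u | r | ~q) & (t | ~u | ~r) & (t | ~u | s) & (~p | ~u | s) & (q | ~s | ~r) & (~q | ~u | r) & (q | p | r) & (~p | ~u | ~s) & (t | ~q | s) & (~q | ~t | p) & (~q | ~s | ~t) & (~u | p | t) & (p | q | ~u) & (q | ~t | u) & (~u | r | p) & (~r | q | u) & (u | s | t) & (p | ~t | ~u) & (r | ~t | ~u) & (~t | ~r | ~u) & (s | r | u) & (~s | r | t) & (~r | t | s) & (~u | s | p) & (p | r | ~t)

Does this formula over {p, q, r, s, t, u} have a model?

Branch on q: set q = 1.
Branch on u: set u = 0.
(r) alone gives r = 1.
Branch on t: set t = 0.
(s) alone gives s = 1.
No clause remains; p is free.
A satisfying assignment: p: 1,  q: 1,  r: 1,  s: 1,  t: 0,  u: 0.

Satisfiable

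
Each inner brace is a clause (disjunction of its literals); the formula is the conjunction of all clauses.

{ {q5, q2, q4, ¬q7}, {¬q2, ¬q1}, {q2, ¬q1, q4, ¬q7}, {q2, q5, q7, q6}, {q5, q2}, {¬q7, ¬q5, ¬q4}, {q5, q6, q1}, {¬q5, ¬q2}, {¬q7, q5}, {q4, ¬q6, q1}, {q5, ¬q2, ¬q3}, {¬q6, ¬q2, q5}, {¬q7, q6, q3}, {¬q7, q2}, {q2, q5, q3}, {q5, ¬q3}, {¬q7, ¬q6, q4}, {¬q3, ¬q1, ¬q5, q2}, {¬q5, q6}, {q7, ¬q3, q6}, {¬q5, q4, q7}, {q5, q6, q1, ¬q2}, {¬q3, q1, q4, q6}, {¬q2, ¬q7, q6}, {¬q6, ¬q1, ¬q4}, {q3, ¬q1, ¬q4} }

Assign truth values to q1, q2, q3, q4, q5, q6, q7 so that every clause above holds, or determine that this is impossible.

Suppose q2 = False.
From the singleton clause (q5), q5 = True.
From the singleton clause (¬q7), q7 = False.
From the singleton clause (q6), q6 = True.
From the singleton clause (q4), q4 = True.
From the singleton clause (¬q1), q1 = False.
Every clause is now satisfied; q3 is unconstrained.

q1=False,  q2=False,  q3=False,  q4=True,  q5=True,  q6=True,  q7=False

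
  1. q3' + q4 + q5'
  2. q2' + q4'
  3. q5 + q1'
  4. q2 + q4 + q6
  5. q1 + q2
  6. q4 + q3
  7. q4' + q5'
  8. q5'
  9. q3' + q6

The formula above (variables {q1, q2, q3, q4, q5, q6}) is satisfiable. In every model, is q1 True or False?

False

Suppose q1 = 1.
The clause (q5) is unit, so q5 = 1.
Now (q5') is unsatisfied and unit — conflict.
So every satisfying assignment has q1 = False.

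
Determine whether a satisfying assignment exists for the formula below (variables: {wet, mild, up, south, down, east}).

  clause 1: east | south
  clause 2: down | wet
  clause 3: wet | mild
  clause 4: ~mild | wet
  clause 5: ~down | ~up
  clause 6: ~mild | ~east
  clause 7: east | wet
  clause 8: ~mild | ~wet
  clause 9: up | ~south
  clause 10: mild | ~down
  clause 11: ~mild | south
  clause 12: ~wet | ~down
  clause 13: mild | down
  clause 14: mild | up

No

Case east = 1:
(~mild) alone gives mild = 0.
(wet) alone gives wet = 1.
(~down) alone gives down = 0.
But (down) is also a unit clause — contradiction.
That branch fails; take east = 0 instead.
(south) alone gives south = 1.
(wet) alone gives wet = 1.
(~mild) alone gives mild = 0.
(up) alone gives up = 1.
(~down) alone gives down = 0.
But (down) is also a unit clause — contradiction.
Neither east = 1 nor east = 0 works.
No assignment satisfies every clause.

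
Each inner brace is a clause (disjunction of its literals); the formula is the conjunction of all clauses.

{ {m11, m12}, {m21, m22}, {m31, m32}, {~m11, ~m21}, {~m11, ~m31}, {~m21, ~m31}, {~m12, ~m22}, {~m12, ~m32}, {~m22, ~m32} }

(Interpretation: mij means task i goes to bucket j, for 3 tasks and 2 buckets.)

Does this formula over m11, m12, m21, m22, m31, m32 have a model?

Try m11 = 1.
Unit clause (~m21) forces m21 = 0.
Unit clause (m22) forces m22 = 1.
Unit clause (~m31) forces m31 = 0.
Unit clause (m32) forces m32 = 1.
But (~m32) is also a unit clause — contradiction.
So m11 must be the other value — set m11 = 0.
Unit clause (m12) forces m12 = 1.
Unit clause (~m22) forces m22 = 0.
Unit clause (m21) forces m21 = 1.
Unit clause (~m31) forces m31 = 0.
Unit clause (m32) forces m32 = 1.
But (~m32) is also a unit clause — contradiction.
Neither m11 = 1 nor m11 = 0 works.
No assignment satisfies every clause.

No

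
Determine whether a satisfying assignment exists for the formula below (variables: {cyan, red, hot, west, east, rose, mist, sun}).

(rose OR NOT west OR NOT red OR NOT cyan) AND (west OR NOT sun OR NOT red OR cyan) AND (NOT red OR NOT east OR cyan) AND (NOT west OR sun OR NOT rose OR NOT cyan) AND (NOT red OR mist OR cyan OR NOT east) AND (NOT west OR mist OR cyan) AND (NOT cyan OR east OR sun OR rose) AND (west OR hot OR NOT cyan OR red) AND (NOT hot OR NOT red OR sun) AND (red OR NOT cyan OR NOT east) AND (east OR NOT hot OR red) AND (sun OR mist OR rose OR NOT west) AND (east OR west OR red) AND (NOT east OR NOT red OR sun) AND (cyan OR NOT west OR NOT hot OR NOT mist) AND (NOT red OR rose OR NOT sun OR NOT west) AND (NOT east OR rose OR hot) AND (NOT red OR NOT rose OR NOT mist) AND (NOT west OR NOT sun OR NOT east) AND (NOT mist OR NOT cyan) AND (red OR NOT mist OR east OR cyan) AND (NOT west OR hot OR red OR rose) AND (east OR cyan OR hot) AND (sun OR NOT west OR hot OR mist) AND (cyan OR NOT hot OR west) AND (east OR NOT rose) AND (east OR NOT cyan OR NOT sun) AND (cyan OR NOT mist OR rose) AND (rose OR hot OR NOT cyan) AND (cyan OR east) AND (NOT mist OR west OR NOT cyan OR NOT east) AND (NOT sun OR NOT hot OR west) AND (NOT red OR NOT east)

Yes

Suppose mist = false.
Suppose west = false.
Suppose east = true.
The clause (NOT red) is unit, so red = false.
The clause (NOT cyan) is unit, so cyan = false.
The clause (NOT hot) is unit, so hot = false.
The clause (rose) is unit, so rose = true.
No clause remains; sun is free.
A satisfying assignment: cyan=false,  red=false,  hot=false,  west=false,  east=true,  rose=true,  mist=false,  sun=true.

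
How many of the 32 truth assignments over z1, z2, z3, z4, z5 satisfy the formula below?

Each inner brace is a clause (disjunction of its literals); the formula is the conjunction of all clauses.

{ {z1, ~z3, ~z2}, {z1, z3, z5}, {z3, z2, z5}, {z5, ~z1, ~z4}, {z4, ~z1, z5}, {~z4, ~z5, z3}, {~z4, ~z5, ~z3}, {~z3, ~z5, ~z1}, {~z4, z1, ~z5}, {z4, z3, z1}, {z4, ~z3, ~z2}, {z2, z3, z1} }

5

There are 2^5 = 32 truth assignments over (z1, z2, z3, z4, z5).
Split on z1. With z1 = 1, the clauses containing z1 are satisfied and ~z1 drops from the rest; 2 of the 2^4 = 16 assignments to the other variables satisfy what remains.
With z1 = 0, by the same count on the reduced clause set, 3 assignments work.
Total: 2 + 3 = 5.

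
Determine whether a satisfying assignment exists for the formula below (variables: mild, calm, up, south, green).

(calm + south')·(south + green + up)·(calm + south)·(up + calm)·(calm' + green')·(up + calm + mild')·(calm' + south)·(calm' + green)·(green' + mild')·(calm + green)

No

Try calm = 1.
From the singleton clause (green'), green = 0.
Now (green) is unsatisfied and unit — conflict.
That branch fails; take calm = 0 instead.
From the singleton clause (south'), south = 0.
Now (south) is unsatisfied and unit — conflict.
Both values of calm lead to a conflict.
No assignment satisfies every clause.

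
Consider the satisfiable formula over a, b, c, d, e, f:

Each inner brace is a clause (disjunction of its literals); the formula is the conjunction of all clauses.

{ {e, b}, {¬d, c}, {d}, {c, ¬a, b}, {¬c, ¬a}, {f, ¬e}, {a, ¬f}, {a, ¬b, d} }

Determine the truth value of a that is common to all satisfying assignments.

Suppose a = True.
From the singleton clause (d), d = True.
From the singleton clause (c), c = True.
But (¬c) is also a unit clause — contradiction.
So every satisfying assignment has a = False.

False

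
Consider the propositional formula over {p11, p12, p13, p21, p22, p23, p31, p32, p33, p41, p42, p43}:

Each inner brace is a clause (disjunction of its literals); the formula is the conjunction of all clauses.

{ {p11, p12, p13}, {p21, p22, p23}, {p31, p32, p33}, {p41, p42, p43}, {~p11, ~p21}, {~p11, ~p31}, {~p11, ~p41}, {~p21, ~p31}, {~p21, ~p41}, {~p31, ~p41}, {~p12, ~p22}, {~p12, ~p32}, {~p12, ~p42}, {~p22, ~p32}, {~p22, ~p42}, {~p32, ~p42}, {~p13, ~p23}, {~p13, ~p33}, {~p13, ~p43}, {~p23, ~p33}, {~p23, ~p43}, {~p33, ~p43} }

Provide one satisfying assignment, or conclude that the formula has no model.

Case p11 = 0:
Case p12 = 1:
(~p22) alone gives p22 = 0.
(~p32) alone gives p32 = 0.
(~p42) alone gives p42 = 0.
Case p21 = 1:
(~p31) alone gives p31 = 0.
(p33) alone gives p33 = 1.
(~p41) alone gives p41 = 0.
(p43) alone gives p43 = 1.
But (~p43) is also a unit clause — contradiction.
So p21 must be the other value — set p21 = 0.
(p23) alone gives p23 = 1.
(~p13) alone gives p13 = 0.
(~p33) alone gives p33 = 0.
(p31) alone gives p31 = 1.
(~p41) alone gives p41 = 0.
(p43) alone gives p43 = 1.
But (~p43) is also a unit clause — contradiction.
Neither p21 = 1 nor p21 = 0 works.
So p12 must be the other value — set p12 = 0.
(p13) alone gives p13 = 1.
(~p23) alone gives p23 = 0.
(~p33) alone gives p33 = 0.
(~p43) alone gives p43 = 0.
Case p21 = 1:
(~p31) alone gives p31 = 0.
(p32) alone gives p32 = 1.
(~p41) alone gives p41 = 0.
(p42) alone gives p42 = 1.
But (~p42) is also a unit clause — contradiction.
So p21 must be the other value — set p21 = 0.
(p22) alone gives p22 = 1.
(~p32) alone gives p32 = 0.
(p31) alone gives p31 = 1.
(~p41) alone gives p41 = 0.
(p42) alone gives p42 = 1.
But (~p42) is also a unit clause — contradiction.
Neither p21 = 1 nor p21 = 0 works.
Neither p12 = 1 nor p12 = 0 works.
So p11 must be the other value — set p11 = 1.
(~p21) alone gives p21 = 0.
(~p31) alone gives p31 = 0.
(~p41) alone gives p41 = 0.
Case p22 = 1:
(~p12) alone gives p12 = 0.
(~p32) alone gives p32 = 0.
(p33) alone gives p33 = 1.
(~p42) alone gives p42 = 0.
(p43) alone gives p43 = 1.
But (~p43) is also a unit clause — contradiction.
So p22 must be the other value — set p22 = 0.
(p23) alone gives p23 = 1.
(~p13) alone gives p13 = 0.
(~p33) alone gives p33 = 0.
(p32) alone gives p32 = 1.
(~p12) alone gives p12 = 0.
(~p42) alone gives p42 = 0.
(p43) alone gives p43 = 1.
But (~p43) is also a unit clause — contradiction.
Neither p22 = 1 nor p22 = 0 works.
Neither p11 = 1 nor p11 = 0 works.

UNSATISFIABLE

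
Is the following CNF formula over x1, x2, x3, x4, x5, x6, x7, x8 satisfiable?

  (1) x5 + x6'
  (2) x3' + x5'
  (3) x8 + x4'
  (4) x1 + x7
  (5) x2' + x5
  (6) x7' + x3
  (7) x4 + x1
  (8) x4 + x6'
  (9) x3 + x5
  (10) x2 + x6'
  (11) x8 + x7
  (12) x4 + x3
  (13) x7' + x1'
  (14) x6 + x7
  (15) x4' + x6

Branch on x5: set x5 = 1.
The clause (x3') is unit, so x3 = 0.
The clause (x7') is unit, so x7 = 0.
The clause (x1) is unit, so x1 = 1.
The clause (x8) is unit, so x8 = 1.
The clause (x4) is unit, so x4 = 1.
The clause (x6) is unit, so x6 = 1.
The clause (x2) is unit, so x2 = 1.
This assignment satisfies each clause.
A satisfying assignment: x1: 1, x2: 1, x3: 0, x4: 1, x5: 1, x6: 1, x7: 0, x8: 1.

Yes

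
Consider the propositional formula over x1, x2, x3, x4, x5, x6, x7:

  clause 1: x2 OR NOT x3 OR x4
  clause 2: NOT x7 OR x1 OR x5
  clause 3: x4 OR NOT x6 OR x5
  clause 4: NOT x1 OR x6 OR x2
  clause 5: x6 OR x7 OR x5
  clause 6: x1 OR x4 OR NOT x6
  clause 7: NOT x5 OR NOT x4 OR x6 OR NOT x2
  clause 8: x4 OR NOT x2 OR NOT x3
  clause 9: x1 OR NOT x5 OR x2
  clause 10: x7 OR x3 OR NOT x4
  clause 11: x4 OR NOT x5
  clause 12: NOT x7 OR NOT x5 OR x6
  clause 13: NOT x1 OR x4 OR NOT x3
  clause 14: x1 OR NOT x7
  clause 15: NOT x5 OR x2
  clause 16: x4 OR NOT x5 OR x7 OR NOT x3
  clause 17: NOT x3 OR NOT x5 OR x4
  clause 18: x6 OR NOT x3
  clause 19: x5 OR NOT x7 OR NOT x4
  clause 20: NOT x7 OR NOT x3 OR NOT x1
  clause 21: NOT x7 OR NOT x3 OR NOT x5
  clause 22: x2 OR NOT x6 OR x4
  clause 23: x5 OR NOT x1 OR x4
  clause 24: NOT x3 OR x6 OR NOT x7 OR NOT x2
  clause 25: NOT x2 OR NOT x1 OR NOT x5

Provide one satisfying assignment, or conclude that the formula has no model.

Suppose x4 = true.
Suppose x7 = false.
(x3) alone gives x3 = true.
(x6) alone gives x6 = true.
Suppose x5 = false.
No clause remains; x1, x2 are free.

x1: false; x2: false; x3: true; x4: true; x5: false; x6: true; x7: false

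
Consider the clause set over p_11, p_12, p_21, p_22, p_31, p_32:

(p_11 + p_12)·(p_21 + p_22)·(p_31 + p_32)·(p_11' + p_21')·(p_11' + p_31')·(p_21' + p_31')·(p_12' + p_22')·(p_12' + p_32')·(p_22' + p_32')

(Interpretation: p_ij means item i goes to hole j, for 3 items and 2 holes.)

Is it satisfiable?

Try p_11 = 1.
Unit clause (p_21') forces p_21 = 0.
Unit clause (p_22) forces p_22 = 1.
Unit clause (p_31') forces p_31 = 0.
Unit clause (p_32) forces p_32 = 1.
Now (p_32') is unsatisfied and unit — conflict.
That branch fails; take p_11 = 0 instead.
Unit clause (p_12) forces p_12 = 1.
Unit clause (p_22') forces p_22 = 0.
Unit clause (p_21) forces p_21 = 1.
Unit clause (p_31') forces p_31 = 0.
Unit clause (p_32) forces p_32 = 1.
Now (p_32') is unsatisfied and unit — conflict.
Neither p_11 = 1 nor p_11 = 0 works.
No assignment satisfies every clause.

No, unsatisfiable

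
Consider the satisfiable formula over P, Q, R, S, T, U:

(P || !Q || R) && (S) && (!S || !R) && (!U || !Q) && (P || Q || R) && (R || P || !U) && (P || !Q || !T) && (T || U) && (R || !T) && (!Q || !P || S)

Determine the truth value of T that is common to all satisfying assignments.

Suppose T = true.
From the singleton clause (S), S = true.
From the singleton clause (!R), R = false.
But (R) is also a unit clause — contradiction.
So every satisfying assignment has T = False.

False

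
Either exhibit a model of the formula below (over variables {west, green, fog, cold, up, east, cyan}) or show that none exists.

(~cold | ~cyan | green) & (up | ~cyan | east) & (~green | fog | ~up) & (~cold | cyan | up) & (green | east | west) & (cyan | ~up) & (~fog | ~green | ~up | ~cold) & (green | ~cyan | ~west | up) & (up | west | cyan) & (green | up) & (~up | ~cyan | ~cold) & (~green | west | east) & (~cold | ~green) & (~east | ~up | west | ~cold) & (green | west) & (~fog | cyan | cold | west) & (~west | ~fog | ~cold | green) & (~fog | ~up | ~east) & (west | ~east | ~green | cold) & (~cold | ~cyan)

west=1; green=0; fog=0; cold=0; up=1; east=1; cyan=1

Case cyan = 1:
Unit clause (~cold) forces cold = 0.
Case up = 1:
Case green = 0:
Unit clause (west) forces west = 1.
Case fog = 0:
Every clause is now satisfied; east is unconstrained.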